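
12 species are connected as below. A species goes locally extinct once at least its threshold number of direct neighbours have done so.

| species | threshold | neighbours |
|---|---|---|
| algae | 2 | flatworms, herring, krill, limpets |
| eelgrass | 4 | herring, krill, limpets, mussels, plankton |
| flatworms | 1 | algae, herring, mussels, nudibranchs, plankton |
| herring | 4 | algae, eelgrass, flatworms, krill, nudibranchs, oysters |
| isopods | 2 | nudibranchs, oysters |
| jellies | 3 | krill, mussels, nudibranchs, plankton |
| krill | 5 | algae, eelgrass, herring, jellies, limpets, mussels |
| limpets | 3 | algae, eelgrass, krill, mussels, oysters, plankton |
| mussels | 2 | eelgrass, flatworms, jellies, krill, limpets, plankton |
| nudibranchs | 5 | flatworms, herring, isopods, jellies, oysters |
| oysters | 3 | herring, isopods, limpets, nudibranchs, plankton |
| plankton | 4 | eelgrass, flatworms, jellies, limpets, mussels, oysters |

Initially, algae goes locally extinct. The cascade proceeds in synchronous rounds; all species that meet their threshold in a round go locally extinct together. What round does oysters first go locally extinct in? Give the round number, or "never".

Round 1 — algae goes locally extinct (initial).
Round 2 — checking thresholds:
  flatworms: 1 of 5 neighbours ≥ 1, goes locally extinct.
  herring: 1 of 6 neighbours < 4, holds.
  krill: 1 of 6 neighbours < 5, holds.
  limpets: 1 of 6 neighbours < 3, holds.
Round 3 — no new extinctions; cascade stops.

never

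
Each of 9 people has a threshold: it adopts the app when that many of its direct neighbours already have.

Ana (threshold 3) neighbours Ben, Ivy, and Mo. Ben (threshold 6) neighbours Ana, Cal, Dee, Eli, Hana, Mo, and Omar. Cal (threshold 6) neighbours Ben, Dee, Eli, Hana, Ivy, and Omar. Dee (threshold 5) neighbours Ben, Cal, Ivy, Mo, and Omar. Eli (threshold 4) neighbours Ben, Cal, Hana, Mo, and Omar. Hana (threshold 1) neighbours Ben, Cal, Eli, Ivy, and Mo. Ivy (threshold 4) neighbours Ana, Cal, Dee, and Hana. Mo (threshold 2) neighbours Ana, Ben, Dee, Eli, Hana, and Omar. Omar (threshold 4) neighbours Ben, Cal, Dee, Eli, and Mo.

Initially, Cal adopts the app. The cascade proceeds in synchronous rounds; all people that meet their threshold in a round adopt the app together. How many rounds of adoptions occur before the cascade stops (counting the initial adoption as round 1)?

Round 1 — Cal adopts the app (initial).
Round 2 — checking thresholds:
  Ben: 1 of 7 neighbours < 6, holds.
  Dee: 1 of 5 neighbours < 5, holds.
  Eli: 1 of 5 neighbours < 4, holds.
  Hana: 1 of 5 neighbours ≥ 1, adopts the app.
  Ivy: 1 of 4 neighbours < 4, holds.
  Omar: 1 of 5 neighbours < 4, holds.
Round 3 — no new adoptions; cascade stops.

2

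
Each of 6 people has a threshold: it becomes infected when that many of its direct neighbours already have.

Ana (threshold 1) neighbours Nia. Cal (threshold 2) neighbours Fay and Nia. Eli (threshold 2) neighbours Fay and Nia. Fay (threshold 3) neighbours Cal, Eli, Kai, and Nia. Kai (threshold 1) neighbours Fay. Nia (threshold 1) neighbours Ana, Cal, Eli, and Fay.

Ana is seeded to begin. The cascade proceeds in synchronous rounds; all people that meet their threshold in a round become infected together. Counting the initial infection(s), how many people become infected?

2

Round 1 — Ana becomes infected (initial).
Round 2 — checking thresholds:
  Nia: 1 of 4 neighbours ≥ 1, becomes infected.
Round 3 — no new infections; cascade stops.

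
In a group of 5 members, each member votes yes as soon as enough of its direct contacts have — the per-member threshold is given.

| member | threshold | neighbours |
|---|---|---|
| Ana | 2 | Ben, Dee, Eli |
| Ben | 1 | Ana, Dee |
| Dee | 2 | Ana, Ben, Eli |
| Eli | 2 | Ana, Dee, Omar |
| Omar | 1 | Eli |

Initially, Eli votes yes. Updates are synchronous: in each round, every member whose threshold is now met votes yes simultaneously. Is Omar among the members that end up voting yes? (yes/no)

yes

Round 1 — Eli votes yes (initial).
Round 2 — checking thresholds:
  Ana: 1 of 3 neighbours < 2, not yet.
  Dee: 1 of 3 neighbours < 2, not yet.
  Omar: 1 of 1 neighbours ≥ 1, votes yes.
Round 3 — no new yes votes; cascade stops.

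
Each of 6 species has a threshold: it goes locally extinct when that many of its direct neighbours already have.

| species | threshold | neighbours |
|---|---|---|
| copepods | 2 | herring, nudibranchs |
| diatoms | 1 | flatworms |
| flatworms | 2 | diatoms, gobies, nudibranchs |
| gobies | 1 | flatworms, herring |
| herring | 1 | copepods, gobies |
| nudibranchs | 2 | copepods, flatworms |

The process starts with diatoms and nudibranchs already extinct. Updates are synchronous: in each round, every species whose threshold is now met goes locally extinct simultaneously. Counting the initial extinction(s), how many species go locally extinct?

6

Round 1 — diatoms, nudibranchs go locally extinct (initial).
Round 2 — checking thresholds:
  copepods: 1 of 2 neighbours < 2, holds.
  flatworms: 2 of 3 neighbours ≥ 2, goes locally extinct.
Round 3 — checking thresholds:
  copepods: 1 of 2 neighbours < 2, holds.
  gobies: 1 of 2 neighbours ≥ 1, goes locally extinct.
Round 4 — checking thresholds:
  copepods: 1 of 2 neighbours < 2, holds.
  herring: 1 of 2 neighbours ≥ 1, goes locally extinct.
Round 5 — checking thresholds:
  copepods: 2 of 2 neighbours ≥ 2, goes locally extinct.
Round 6 — no new extinctions; cascade stops.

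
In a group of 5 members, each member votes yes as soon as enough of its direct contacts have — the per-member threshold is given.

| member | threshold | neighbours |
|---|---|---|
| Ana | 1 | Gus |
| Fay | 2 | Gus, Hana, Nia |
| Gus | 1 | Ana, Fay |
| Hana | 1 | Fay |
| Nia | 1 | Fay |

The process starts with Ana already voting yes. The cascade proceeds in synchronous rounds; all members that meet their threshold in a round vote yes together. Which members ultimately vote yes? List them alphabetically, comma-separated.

Ana, Gus

Round 1 — Ana votes yes (initial).
Round 2 — checking thresholds:
  Gus: 1 of 2 neighbours ≥ 1, votes yes.
Round 3 — no new yes votes; cascade stops.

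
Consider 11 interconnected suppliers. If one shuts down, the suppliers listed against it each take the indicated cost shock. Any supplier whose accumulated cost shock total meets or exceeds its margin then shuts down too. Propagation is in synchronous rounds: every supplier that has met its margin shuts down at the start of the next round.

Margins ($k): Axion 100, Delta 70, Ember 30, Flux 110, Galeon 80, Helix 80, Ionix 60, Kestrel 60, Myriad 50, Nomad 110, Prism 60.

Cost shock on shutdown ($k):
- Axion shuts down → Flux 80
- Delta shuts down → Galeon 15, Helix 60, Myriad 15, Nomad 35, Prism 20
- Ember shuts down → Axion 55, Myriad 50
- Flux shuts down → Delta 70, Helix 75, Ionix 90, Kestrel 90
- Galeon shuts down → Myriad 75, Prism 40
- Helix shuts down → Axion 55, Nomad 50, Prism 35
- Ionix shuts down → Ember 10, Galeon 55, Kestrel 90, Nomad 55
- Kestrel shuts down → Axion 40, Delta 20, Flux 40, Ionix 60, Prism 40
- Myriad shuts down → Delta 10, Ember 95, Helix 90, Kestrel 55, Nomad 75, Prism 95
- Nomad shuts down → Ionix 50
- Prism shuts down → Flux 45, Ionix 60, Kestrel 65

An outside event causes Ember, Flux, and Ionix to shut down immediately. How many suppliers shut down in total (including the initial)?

10

Round 1 — Ember, Flux, Ionix shut down (initial).
  Axion: +55 → 55 < 100
  Delta: +70 → 70 ≥ 70
  Galeon: +55 → 55 < 80
  Helix: +75 → 75 < 80
  Kestrel: +90+90 → 180 ≥ 60
  Myriad: +50 → 50 ≥ 50
  Nomad: +55 → 55 < 110
Round 2 — Delta, Kestrel, Myriad shut down.
  Axion: +40 → 95 < 100
  Galeon: +15 → 70 < 80
  Helix: +60+90 → 225 ≥ 80
  Nomad: +35+75 → 165 ≥ 110
  Prism: +20+40+95 → 155 ≥ 60
Round 3 — Helix, Nomad, Prism shut down.
  Axion: +55 → 150 ≥ 100
Round 4 — Axion shuts down.
No further shutdowns.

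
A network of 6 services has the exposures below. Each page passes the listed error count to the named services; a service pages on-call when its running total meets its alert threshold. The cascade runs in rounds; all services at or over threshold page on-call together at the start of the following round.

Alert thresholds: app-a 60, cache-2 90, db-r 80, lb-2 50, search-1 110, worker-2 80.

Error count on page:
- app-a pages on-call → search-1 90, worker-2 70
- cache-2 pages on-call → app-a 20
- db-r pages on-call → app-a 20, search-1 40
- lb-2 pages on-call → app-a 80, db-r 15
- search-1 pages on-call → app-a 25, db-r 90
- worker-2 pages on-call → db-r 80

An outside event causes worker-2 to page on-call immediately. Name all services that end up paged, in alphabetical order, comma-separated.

Round 1 — worker-2 pages on-call (initial).
  db-r: +80 → 80 ≥ 80
Round 2 — db-r pages on-call.
  app-a: +20 → 20 < 60
  search-1: +40 → 40 < 110
No further pages.

db-r, worker-2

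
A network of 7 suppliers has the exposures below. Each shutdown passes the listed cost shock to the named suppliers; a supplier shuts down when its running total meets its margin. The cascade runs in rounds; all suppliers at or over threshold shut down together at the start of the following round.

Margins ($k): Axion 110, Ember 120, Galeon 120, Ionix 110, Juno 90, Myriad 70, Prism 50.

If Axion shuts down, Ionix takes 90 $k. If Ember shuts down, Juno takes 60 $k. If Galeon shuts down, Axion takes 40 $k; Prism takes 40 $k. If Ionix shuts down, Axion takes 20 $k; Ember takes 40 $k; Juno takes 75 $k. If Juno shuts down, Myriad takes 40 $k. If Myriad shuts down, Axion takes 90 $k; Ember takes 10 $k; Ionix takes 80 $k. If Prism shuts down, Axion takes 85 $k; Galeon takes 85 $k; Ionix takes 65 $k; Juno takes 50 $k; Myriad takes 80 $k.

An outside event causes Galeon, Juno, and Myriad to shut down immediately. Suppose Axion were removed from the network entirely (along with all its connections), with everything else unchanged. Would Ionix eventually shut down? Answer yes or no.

no

With Axion removed:
Round 1 — Galeon, Juno, Myriad shut down (initial).
  Ember: +10 → 10 < 120
  Ionix: +80 → 80 < 110
  Prism: +40 → 40 < 50
No further shutdowns.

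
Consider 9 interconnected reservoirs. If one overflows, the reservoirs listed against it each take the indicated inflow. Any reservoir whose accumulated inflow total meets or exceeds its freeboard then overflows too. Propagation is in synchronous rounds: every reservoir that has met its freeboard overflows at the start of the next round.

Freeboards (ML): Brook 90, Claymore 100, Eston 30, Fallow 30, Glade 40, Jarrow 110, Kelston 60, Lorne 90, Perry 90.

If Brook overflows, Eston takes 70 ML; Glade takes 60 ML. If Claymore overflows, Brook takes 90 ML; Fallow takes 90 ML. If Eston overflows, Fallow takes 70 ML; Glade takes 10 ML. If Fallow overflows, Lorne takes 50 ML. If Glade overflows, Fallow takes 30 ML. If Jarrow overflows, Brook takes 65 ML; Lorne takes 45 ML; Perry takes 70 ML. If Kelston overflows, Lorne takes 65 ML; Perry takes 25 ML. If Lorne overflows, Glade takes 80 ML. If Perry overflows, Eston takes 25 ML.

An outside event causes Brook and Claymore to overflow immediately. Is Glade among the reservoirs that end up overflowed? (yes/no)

yes

Round 1 — Brook, Claymore overflow (initial).
  Eston: +70 → 70 ≥ 30
  Fallow: +90 → 90 ≥ 30
  Glade: +60 → 60 ≥ 40
Round 2 — Eston, Fallow, Glade overflow.
  Lorne: +50 → 50 < 90
No further overflows.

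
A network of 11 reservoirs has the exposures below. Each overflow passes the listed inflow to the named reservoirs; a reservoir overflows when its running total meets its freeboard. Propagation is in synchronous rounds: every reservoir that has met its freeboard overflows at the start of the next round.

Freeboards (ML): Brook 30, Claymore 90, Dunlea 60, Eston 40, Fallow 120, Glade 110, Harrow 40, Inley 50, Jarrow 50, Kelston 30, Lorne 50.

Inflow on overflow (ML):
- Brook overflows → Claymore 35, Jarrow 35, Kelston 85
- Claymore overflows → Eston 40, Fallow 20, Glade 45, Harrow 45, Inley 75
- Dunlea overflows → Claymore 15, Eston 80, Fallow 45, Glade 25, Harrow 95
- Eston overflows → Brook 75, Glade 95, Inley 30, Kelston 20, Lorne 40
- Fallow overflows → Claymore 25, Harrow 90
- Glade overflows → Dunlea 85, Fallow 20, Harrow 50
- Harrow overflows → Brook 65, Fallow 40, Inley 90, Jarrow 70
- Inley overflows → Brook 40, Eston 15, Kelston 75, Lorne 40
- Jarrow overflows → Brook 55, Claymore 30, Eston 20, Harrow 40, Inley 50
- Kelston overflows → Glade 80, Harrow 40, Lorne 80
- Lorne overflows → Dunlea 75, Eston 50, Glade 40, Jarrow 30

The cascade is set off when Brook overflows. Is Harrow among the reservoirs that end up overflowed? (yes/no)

yes

Round 1 — Brook overflows (initial).
  Claymore: +35 → 35 < 90
  Jarrow: +35 → 35 < 50
  Kelston: +85 → 85 ≥ 30
Round 2 — Kelston overflows.
  Glade: +80 → 80 < 110
  Harrow: +40 → 40 ≥ 40
  Lorne: +80 → 80 ≥ 50
Round 3 — Harrow, Lorne overflow.
  Dunlea: +75 → 75 ≥ 60
  Eston: +50 → 50 ≥ 40
  Fallow: +40 → 40 < 120
  Glade: +40 → 120 ≥ 110
  Inley: +90 → 90 ≥ 50
  Jarrow: +70+30 → 135 ≥ 50
Round 4 — Dunlea, Eston, Glade, Inley, Jarrow overflow.
  Claymore: +15+30 → 80 < 90
  Fallow: +45+20 → 105 < 120
No further overflows.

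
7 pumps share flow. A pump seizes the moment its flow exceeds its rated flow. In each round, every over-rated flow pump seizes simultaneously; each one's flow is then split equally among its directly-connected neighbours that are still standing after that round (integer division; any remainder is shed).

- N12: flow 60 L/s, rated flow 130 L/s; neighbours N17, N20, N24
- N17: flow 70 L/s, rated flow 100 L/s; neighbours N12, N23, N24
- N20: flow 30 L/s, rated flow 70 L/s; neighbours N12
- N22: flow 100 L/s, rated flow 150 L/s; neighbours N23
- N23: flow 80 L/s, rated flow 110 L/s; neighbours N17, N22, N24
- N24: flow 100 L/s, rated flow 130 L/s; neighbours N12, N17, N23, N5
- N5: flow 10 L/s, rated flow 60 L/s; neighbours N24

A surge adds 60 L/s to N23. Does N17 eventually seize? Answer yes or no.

yes

Round 1 — N23 at 140 > 110. N23 seizes.
  N23 sheds 140 L/s to N17, N22, N24: 46 each (2 lost).
    N17: 70+46 = 116 > 100
    N22: 100+46 = 146 ≤ 150
    N24: 100+46 = 146 > 130
Round 2 — N17, N24 seize.
  N17 sheds 116 L/s to N12: 116 each.
    N12: 60+116 = 176 > 130
  N24 sheds 146 L/s to N12, N5: 73 each.
    N12: 176+73 = 249 > 130
    N5: 10+73 = 83 > 60
Round 3 — N12, N5 seize.
  N12 sheds 249 L/s to N20: 249 each.
    N20: 30+249 = 279 > 70
  N5 sheds 83 L/s: no online neighbours, lost.
Round 4 — N20 seizes.
  N20 sheds 279 L/s: no online neighbours, lost.
No further seizures.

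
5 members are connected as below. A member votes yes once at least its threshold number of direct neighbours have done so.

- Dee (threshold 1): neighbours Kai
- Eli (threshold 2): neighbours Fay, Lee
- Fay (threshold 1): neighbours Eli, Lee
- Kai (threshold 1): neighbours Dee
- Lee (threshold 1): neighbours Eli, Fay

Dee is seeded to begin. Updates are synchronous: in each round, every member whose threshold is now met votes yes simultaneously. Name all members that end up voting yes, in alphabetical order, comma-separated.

Dee, Kai

Round 1 — Dee votes yes (initial).
Round 2 — checking thresholds:
  Kai: 1 of 1 neighbours ≥ 1, votes yes.
Round 3 — no new yes votes; cascade stops.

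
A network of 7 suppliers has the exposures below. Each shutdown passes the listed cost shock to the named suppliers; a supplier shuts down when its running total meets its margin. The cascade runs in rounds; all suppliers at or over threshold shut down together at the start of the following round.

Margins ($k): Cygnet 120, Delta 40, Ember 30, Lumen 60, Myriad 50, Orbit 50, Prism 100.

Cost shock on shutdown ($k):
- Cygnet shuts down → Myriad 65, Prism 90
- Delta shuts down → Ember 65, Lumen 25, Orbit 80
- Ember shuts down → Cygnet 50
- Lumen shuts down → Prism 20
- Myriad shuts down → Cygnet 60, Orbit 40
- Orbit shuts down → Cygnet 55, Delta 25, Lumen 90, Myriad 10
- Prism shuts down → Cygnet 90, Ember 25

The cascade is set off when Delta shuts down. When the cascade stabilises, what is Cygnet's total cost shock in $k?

Round 1 — Delta shuts down (initial).
  Ember: +65 → 65 ≥ 30
  Lumen: +25 → 25 < 60
  Orbit: +80 → 80 ≥ 50
Round 2 — Ember, Orbit shut down.
  Cygnet: +50+55 → 105 < 120
  Lumen: +90 → 115 ≥ 60
  Myriad: +10 → 10 < 50
Round 3 — Lumen shuts down.
  Prism: +20 → 20 < 100
No further shutdowns.

105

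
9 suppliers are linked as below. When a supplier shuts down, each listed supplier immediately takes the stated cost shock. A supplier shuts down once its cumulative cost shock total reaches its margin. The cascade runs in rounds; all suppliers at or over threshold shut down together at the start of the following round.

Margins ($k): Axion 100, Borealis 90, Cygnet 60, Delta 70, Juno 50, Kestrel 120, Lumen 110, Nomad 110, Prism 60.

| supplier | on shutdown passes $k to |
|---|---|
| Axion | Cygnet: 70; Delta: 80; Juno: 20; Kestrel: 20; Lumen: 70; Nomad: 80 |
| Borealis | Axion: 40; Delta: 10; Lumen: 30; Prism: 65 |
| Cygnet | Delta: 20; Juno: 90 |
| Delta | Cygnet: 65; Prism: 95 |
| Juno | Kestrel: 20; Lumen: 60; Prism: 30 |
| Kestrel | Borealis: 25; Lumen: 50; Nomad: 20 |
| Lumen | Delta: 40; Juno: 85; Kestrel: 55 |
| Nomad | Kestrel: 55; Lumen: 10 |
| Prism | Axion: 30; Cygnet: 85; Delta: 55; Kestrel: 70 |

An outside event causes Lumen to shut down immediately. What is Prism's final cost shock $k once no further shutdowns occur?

30

Round 1 — Lumen shuts down (initial).
  Delta: +40 → 40 < 70
  Juno: +85 → 85 ≥ 50
  Kestrel: +55 → 55 < 120
Round 2 — Juno shuts down.
  Kestrel: +20 → 75 < 120
  Prism: +30 → 30 < 60
No further shutdowns.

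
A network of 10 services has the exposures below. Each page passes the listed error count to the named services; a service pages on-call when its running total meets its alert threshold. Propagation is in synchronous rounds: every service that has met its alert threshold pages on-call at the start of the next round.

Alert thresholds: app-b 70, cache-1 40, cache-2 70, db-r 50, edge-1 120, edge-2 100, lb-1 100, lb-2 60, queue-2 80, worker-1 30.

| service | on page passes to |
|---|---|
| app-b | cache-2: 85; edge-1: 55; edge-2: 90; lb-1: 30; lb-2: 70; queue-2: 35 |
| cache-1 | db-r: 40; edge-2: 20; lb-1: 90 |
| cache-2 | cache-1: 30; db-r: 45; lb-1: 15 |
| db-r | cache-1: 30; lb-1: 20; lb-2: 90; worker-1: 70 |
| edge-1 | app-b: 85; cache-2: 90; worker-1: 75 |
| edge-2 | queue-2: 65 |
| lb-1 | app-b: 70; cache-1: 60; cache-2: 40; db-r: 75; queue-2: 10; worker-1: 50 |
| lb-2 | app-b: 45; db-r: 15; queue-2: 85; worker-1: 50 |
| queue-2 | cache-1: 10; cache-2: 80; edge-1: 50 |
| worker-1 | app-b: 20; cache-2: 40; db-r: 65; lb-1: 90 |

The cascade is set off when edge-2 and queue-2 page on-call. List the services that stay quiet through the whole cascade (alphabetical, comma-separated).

edge-1

Round 1 — edge-2, queue-2 page on-call (initial).
  cache-1: +10 → 10 < 40
  cache-2: +80 → 80 ≥ 70
  edge-1: +50 → 50 < 120
Round 2 — cache-2 pages on-call.
  cache-1: +30 → 40 ≥ 40
  db-r: +45 → 45 < 50
  lb-1: +15 → 15 < 100
Round 3 — cache-1 pages on-call.
  db-r: +40 → 85 ≥ 50
  lb-1: +90 → 105 ≥ 100
Round 4 — db-r, lb-1 page on-call.
  app-b: +70 → 70 ≥ 70
  lb-2: +90 → 90 ≥ 60
  worker-1: +70+50 → 120 ≥ 30
Round 5 — app-b, lb-2, worker-1 page on-call.
  edge-1: +55 → 105 < 120
No further pages.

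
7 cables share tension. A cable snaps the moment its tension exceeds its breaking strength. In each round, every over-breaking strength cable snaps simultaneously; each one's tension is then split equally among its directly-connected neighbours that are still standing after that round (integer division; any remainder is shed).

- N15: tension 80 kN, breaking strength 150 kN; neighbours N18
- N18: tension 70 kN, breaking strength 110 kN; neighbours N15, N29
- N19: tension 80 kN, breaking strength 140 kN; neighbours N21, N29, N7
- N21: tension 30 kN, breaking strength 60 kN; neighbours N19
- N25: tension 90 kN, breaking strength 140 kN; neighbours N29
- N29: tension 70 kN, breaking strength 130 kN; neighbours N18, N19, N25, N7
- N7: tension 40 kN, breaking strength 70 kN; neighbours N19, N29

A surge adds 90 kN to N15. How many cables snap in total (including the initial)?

Round 1 — N15 at 170 > 150. N15 snaps.
  N15 sheds 170 kN to N18: 170 each.
    N18: 70+170 = 240 > 110
Round 2 — N18 snaps.
  N18 sheds 240 kN to N29: 240 each.
    N29: 70+240 = 310 > 130
Round 3 — N29 snaps.
  N29 sheds 310 kN to N19, N25, N7: 103 each (1 lost).
    N19: 80+103 = 183 > 140
    N25: 90+103 = 193 > 140
    N7: 40+103 = 143 > 70
Round 4 — N19, N25, N7 snap.
  N19 sheds 183 kN to N21: 183 each.
    N21: 30+183 = 213 > 60
  N25 sheds 193 kN: no online neighbours, lost.
  N7 sheds 143 kN: no online neighbours, lost.
Round 5 — N21 snaps.
  N21 sheds 213 kN: no online neighbours, lost.
No further breaks.

7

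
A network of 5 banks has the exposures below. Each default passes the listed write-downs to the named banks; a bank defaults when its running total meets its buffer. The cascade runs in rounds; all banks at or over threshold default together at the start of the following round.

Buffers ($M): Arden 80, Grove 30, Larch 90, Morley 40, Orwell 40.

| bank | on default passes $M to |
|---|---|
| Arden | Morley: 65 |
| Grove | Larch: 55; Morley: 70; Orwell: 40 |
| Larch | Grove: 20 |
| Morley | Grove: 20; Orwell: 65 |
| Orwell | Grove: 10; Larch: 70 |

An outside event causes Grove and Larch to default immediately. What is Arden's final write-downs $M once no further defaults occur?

Round 1 — Grove, Larch default (initial).
  Morley: +70 → 70 ≥ 40
  Orwell: +40 → 40 ≥ 40
Round 2 — Morley, Orwell default.
No further defaults.

0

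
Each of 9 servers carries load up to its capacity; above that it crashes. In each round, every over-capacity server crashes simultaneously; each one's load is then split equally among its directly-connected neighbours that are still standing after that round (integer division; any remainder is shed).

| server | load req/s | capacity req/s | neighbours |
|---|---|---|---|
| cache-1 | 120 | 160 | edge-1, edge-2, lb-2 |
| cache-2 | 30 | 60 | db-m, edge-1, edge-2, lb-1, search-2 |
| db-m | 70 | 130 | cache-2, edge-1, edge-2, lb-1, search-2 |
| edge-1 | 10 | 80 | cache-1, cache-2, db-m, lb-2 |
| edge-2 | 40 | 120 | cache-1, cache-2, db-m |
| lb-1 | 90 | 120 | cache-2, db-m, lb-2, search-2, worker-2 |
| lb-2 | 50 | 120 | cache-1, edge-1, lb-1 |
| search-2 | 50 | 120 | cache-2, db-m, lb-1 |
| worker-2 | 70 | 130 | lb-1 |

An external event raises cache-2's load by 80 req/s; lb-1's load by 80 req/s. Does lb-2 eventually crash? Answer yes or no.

Round 1 — cache-2 at 110 > 60; lb-1 at 170 > 120. cache-2, lb-1 crash.
  cache-2 sheds 110 req/s to db-m, edge-1, edge-2, search-2: 27 each (2 lost).
    db-m: 70+27 = 97 ≤ 130
    edge-1: 10+27 = 37 ≤ 80
    edge-2: 40+27 = 67 ≤ 120
    search-2: 50+27 = 77 ≤ 120
  lb-1 sheds 170 req/s to db-m, lb-2, search-2, worker-2: 42 each (2 lost).
    db-m: 97+42 = 139 > 130
    lb-2: 50+42 = 92 ≤ 120
    search-2: 77+42 = 119 ≤ 120
    worker-2: 70+42 = 112 ≤ 130
Round 2 — db-m crashes.
  db-m sheds 139 req/s to edge-1, edge-2, search-2: 46 each (1 lost).
    edge-1: 37+46 = 83 > 80
    edge-2: 67+46 = 113 ≤ 120
    search-2: 119+46 = 165 > 120
Round 3 — edge-1, search-2 crash.
  edge-1 sheds 83 req/s to cache-1, lb-2: 41 each (1 lost).
    cache-1: 120+41 = 161 > 160
    lb-2: 92+41 = 133 > 120
  search-2 sheds 165 req/s: no online neighbours, lost.
Round 4 — cache-1, lb-2 crash.
  cache-1 sheds 161 req/s to edge-2: 161 each.
    edge-2: 113+161 = 274 > 120
  lb-2 sheds 133 req/s: no online neighbours, lost.
Round 5 — edge-2 crashes.
  edge-2 sheds 274 req/s: no online neighbours, lost.
No further crashes.

yes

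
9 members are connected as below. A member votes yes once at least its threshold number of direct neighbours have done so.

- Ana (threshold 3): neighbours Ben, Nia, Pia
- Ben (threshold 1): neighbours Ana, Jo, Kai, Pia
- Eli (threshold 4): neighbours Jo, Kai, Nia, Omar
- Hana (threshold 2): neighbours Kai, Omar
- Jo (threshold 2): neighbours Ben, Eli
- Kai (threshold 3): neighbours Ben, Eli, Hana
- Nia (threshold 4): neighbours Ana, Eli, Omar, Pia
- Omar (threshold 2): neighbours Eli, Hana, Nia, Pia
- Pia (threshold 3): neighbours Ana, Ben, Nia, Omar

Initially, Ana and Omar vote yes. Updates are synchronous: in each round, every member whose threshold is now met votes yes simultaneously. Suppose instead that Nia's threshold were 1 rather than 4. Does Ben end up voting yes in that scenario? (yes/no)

yes

With Nia's threshold at 1:
Round 1 — Ana, Omar vote yes (initial).
Round 2 — checking thresholds:
  Ben: 1 of 4 neighbours ≥ 1, votes yes.
  Eli: 1 of 4 neighbours < 4, holds.
  Hana: 1 of 2 neighbours < 2, holds.
  Nia: 2 of 4 neighbours ≥ 1, votes yes.
  Pia: 2 of 4 neighbours < 3, holds.
Round 3 — checking thresholds:
  Eli: 2 of 4 neighbours < 4, holds.
  Hana: 1 of 2 neighbours < 2, holds.
  Jo: 1 of 2 neighbours < 2, holds.
  Kai: 1 of 3 neighbours < 3, holds.
  Pia: 4 of 4 neighbours ≥ 3, votes yes.
Round 4 — no new yes votes; cascade stops.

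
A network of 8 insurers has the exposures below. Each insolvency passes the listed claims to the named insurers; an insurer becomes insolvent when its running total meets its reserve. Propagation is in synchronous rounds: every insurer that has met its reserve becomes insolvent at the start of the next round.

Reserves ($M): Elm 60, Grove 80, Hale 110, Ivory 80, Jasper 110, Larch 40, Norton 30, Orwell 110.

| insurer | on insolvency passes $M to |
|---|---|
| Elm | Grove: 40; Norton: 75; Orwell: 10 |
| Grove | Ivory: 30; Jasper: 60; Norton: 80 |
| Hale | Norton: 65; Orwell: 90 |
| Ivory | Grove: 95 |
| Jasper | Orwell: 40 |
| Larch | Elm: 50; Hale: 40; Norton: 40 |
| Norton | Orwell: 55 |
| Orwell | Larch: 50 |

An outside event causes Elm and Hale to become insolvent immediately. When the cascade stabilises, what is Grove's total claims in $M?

Round 1 — Elm, Hale become insolvent (initial).
  Grove: +40 → 40 < 80
  Norton: +75+65 → 140 ≥ 30
  Orwell: +10+90 → 100 < 110
Round 2 — Norton becomes insolvent.
  Orwell: +55 → 155 ≥ 110
Round 3 — Orwell becomes insolvent.
  Larch: +50 → 50 ≥ 40
Round 4 — Larch becomes insolvent.
No further insolvencies.

40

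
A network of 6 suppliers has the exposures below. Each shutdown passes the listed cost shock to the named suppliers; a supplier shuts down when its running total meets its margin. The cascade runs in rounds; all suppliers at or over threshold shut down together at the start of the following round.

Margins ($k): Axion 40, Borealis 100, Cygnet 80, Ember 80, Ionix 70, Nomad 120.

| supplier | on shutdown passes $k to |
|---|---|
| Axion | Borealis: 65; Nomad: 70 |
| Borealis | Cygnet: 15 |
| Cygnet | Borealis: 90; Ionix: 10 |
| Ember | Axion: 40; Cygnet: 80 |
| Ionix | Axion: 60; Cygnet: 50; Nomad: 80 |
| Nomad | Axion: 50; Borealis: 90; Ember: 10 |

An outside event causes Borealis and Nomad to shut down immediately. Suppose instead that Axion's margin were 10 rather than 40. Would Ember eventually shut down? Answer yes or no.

no

With Axion's margin at 10:
Round 1 — Borealis, Nomad shut down (initial).
  Axion: +50 → 50 ≥ 10
  Cygnet: +15 → 15 < 80
  Ember: +10 → 10 < 80
Round 2 — Axion shuts down.
No further shutdowns.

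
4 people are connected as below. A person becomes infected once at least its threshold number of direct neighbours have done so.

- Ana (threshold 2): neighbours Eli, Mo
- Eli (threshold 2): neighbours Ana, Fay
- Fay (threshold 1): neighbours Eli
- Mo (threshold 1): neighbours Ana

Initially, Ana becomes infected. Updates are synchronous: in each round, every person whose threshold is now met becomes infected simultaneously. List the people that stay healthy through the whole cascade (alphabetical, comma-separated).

Round 1 — Ana becomes infected (initial).
Round 2 — checking thresholds:
  Eli: 1 of 2 neighbours < 2, below threshold.
  Mo: 1 of 1 neighbours ≥ 1, becomes infected.
Round 3 — no new infections; cascade stops.

Eli, Fay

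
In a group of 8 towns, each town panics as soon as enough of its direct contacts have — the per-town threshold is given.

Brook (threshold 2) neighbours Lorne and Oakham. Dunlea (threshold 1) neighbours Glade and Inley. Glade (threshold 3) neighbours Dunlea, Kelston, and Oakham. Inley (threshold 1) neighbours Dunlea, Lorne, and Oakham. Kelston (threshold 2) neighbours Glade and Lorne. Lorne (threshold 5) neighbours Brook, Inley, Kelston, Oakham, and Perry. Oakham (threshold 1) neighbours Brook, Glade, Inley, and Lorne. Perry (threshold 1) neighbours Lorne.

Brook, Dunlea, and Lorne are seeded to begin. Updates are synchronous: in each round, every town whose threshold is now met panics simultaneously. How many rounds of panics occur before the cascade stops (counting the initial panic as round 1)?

2

Round 1 — Brook, Dunlea, Lorne panic (initial).
Round 2 — checking thresholds:
  Glade: 1 of 3 neighbours < 3, below threshold.
  Inley: 2 of 3 neighbours ≥ 1, panics.
  Kelston: 1 of 2 neighbours < 2, below threshold.
  Oakham: 2 of 4 neighbours ≥ 1, panics.
  Perry: 1 of 1 neighbours ≥ 1, panics.
Round 3 — no new panics; cascade stops.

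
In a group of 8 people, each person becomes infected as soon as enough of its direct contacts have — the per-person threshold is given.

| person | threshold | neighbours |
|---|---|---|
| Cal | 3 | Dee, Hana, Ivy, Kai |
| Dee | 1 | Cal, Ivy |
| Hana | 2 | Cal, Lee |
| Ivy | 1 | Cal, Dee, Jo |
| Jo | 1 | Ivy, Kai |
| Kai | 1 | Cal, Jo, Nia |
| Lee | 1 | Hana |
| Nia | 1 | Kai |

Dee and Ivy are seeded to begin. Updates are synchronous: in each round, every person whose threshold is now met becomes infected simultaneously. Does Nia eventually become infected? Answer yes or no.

Round 1 — Dee, Ivy become infected (initial).
Round 2 — checking thresholds:
  Cal: 2 of 4 neighbours < 3, holds.
  Jo: 1 of 2 neighbours ≥ 1, becomes infected.
Round 3 — checking thresholds:
  Cal: 2 of 4 neighbours < 3, holds.
  Kai: 1 of 3 neighbours ≥ 1, becomes infected.
Round 4 — checking thresholds:
  Cal: 3 of 4 neighbours ≥ 3, becomes infected.
  Nia: 1 of 1 neighbours ≥ 1, becomes infected.
Round 5 — no new infections; cascade stops.

yes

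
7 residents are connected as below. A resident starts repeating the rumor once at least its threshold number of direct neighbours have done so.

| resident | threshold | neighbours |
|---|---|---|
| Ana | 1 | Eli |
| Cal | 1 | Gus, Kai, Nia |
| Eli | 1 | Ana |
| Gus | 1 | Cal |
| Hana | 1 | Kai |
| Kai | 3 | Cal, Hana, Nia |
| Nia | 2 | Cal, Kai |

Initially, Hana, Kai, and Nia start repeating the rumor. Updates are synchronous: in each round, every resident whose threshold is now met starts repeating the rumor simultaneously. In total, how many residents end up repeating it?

5

Round 1 — Hana, Kai, Nia start repeating the rumor (initial).
Round 2 — checking thresholds:
  Cal: 2 of 3 neighbours ≥ 1, starts repeating the rumor.
Round 3 — checking thresholds:
  Gus: 1 of 1 neighbours ≥ 1, starts repeating the rumor.
Round 4 — no new spreads; cascade stops.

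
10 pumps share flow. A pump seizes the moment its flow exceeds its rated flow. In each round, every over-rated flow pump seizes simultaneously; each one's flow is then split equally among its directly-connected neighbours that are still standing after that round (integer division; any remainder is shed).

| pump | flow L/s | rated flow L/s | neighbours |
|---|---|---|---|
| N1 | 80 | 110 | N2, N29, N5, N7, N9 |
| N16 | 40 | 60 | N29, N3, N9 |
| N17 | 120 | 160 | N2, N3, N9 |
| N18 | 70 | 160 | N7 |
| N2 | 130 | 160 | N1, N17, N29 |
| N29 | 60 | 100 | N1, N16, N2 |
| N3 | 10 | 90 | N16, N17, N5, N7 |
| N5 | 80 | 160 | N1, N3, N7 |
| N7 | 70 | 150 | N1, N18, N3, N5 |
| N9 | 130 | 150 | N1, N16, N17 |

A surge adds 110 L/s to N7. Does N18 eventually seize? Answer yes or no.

no

Round 1 — N7 at 180 > 150. N7 seizes.
  N7 sheds 180 L/s to N1, N18, N3, N5: 45 each.
    N1: 80+45 = 125 > 110
    N18: 70+45 = 115 ≤ 160
    N3: 10+45 = 55 ≤ 90
    N5: 80+45 = 125 ≤ 160
Round 2 — N1 seizes.
  N1 sheds 125 L/s to N2, N29, N5, N9: 31 each (1 lost).
    N2: 130+31 = 161 > 160
    N29: 60+31 = 91 ≤ 100
    N5: 125+31 = 156 ≤ 160
    N9: 130+31 = 161 > 150
Round 3 — N2, N9 seize.
  N2 sheds 161 L/s to N17, N29: 80 each (1 lost).
    N17: 120+80 = 200 > 160
    N29: 91+80 = 171 > 100
  N9 sheds 161 L/s to N16, N17: 80 each (1 lost).
    N16: 40+80 = 120 > 60
    N17: 200+80 = 280 > 160
Round 4 — N16, N17, N29 seize.
  N16 sheds 120 L/s to N3: 120 each.
    N3: 55+120 = 175 > 90
  N17 sheds 280 L/s to N3: 280 each.
    N3: 175+280 = 455 > 90
  N29 sheds 171 L/s: no online neighbours, lost.
Round 5 — N3 seizes.
  N3 sheds 455 L/s to N5: 455 each.
    N5: 156+455 = 611 > 160
Round 6 — N5 seizes.
  N5 sheds 611 L/s: no online neighbours, lost.
No further seizures.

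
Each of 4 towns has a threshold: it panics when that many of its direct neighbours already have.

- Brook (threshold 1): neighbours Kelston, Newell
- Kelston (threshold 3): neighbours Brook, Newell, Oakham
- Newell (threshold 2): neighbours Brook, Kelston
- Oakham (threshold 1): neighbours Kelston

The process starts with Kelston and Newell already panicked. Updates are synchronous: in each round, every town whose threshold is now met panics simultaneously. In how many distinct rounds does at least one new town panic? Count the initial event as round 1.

Round 1 — Kelston, Newell panic (initial).
Round 2 — checking thresholds:
  Brook: 2 of 2 neighbours ≥ 1, panics.
  Oakham: 1 of 1 neighbours ≥ 1, panics.
Round 3 — no new panics; cascade stops.

2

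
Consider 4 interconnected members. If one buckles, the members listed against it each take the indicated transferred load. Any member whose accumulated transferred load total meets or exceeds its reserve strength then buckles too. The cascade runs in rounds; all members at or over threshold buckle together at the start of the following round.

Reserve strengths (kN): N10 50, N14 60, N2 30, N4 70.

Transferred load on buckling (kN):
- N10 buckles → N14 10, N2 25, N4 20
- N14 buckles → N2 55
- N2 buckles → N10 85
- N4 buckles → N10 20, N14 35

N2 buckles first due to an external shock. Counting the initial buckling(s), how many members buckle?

2

Round 1 — N2 buckles (initial).
  N10: +85 → 85 ≥ 50
Round 2 — N10 buckles.
  N14: +10 → 10 < 60
  N4: +20 → 20 < 70
No further bucklings.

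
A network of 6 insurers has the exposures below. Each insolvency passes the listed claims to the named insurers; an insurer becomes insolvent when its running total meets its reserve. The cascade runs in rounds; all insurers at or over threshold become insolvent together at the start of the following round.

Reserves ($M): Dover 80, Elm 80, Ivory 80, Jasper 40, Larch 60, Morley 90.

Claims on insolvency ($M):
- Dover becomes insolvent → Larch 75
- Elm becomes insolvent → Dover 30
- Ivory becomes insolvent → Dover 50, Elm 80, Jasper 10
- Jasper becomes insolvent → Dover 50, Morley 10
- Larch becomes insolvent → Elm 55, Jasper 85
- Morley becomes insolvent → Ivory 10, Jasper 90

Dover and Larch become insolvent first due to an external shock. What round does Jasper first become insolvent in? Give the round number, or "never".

2

Round 1 — Dover, Larch become insolvent (initial).
  Elm: +55 → 55 < 80
  Jasper: +85 → 85 ≥ 40
Round 2 — Jasper becomes insolvent.
  Morley: +10 → 10 < 90
No further insolvencies.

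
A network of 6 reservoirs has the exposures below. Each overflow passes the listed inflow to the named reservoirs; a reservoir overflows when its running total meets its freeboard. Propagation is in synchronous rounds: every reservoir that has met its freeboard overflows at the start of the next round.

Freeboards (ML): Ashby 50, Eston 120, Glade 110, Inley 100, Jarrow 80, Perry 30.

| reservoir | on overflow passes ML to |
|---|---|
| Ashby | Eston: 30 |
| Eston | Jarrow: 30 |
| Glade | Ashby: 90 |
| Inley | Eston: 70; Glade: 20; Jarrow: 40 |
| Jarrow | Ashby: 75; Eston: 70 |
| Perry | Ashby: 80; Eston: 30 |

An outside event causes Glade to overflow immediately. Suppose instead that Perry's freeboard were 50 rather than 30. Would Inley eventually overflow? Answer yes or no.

With Perry's freeboard at 50:
Round 1 — Glade overflows (initial).
  Ashby: +90 → 90 ≥ 50
Round 2 — Ashby overflows.
  Eston: +30 → 30 < 120
No further overflows.

no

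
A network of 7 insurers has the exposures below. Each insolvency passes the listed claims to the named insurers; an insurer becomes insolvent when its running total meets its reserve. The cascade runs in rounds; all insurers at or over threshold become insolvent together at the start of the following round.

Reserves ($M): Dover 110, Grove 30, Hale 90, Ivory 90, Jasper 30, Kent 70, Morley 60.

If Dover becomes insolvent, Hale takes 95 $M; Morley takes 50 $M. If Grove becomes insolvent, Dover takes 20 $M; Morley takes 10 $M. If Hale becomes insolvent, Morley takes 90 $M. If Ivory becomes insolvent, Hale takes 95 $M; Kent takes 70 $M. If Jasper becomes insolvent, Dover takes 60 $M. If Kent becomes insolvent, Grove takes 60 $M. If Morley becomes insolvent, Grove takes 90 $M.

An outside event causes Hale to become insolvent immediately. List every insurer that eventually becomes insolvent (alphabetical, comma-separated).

Grove, Hale, Morley

Round 1 — Hale becomes insolvent (initial).
  Morley: +90 → 90 ≥ 60
Round 2 — Morley becomes insolvent.
  Grove: +90 → 90 ≥ 30
Round 3 — Grove becomes insolvent.
  Dover: +20 → 20 < 110
No further insolvencies.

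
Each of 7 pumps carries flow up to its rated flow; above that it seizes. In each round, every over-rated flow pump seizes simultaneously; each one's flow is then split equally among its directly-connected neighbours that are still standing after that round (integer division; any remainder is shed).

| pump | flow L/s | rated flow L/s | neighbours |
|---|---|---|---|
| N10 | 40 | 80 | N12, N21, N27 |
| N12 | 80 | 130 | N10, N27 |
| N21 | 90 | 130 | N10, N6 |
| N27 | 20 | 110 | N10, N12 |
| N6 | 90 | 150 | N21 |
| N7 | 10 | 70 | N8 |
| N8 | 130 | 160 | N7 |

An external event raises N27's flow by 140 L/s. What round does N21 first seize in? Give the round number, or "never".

3

Round 1 — N27 at 160 > 110. N27 seizes.
  N27 sheds 160 L/s to N10, N12: 80 each.
    N10: 40+80 = 120 > 80
    N12: 80+80 = 160 > 130
Round 2 — N10, N12 seize.
  N10 sheds 120 L/s to N21: 120 each.
    N21: 90+120 = 210 > 130
  N12 sheds 160 L/s: no online neighbours, lost.
Round 3 — N21 seizes.
  N21 sheds 210 L/s to N6: 210 each.
    N6: 90+210 = 300 > 150
Round 4 — N6 seizes.
  N6 sheds 300 L/s: no online neighbours, lost.
No further seizures.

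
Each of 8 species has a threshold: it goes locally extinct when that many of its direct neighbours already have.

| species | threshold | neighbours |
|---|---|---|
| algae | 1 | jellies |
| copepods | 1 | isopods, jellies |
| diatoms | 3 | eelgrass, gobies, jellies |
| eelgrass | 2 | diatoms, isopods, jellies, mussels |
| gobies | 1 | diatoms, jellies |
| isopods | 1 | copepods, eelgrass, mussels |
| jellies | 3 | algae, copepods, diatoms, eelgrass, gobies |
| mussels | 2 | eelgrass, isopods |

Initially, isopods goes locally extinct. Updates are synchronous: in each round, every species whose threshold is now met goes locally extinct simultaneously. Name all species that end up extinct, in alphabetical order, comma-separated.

copepods, isopods

Round 1 — isopods goes locally extinct (initial).
Round 2 — checking thresholds:
  copepods: 1 of 2 neighbours ≥ 1, goes locally extinct.
  eelgrass: 1 of 4 neighbours < 2, below threshold.
  mussels: 1 of 2 neighbours < 2, below threshold.
Round 3 — no new extinctions; cascade stops.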